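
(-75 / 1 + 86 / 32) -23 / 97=-112597 / 1552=-72.55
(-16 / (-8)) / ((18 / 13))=13 / 9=1.44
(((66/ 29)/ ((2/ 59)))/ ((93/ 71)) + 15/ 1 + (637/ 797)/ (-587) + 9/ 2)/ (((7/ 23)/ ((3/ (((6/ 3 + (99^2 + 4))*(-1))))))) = -1368887881545/ 19248596586926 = -0.07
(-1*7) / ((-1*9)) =7 / 9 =0.78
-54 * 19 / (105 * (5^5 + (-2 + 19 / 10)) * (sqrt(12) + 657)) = -149796 / 31472524097 + 456 * sqrt(3) / 31472524097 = -0.00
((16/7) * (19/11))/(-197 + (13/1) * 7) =-152/4081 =-0.04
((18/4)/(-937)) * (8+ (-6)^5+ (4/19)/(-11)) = 7305822/195833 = 37.31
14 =14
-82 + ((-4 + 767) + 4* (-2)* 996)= -7287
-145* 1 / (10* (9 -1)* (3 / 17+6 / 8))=-493 / 252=-1.96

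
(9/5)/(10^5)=0.00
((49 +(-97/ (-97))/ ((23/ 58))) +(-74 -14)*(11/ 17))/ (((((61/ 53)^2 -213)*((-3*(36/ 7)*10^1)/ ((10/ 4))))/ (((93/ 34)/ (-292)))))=1291642807/ 332370906250752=0.00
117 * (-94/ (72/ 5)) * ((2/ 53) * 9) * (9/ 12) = -82485/ 424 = -194.54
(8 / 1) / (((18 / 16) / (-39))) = -832 / 3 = -277.33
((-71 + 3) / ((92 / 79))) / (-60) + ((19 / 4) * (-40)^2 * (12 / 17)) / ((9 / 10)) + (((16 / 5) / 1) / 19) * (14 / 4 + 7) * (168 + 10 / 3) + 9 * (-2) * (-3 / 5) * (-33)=2633586581 / 445740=5908.35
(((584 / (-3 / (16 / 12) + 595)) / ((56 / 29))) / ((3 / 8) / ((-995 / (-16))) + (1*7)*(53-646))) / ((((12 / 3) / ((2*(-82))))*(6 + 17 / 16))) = 5527232960 / 7746102165179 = 0.00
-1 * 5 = -5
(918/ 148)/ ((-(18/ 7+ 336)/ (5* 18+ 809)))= -962829/ 58460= -16.47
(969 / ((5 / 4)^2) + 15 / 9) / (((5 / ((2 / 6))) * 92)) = 46637 / 103500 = 0.45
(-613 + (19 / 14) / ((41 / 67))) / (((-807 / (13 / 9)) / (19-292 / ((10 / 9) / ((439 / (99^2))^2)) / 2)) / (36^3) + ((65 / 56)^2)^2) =-1600625014214250006528 / 4755011576932980395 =-336.62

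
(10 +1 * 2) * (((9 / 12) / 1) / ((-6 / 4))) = -6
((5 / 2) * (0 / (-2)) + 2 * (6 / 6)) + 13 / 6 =25 / 6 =4.17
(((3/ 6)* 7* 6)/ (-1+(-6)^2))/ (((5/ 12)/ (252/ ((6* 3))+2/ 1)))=576/ 25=23.04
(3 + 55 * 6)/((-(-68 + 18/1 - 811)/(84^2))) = 111888/41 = 2728.98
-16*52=-832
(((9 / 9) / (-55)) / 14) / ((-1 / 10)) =1 / 77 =0.01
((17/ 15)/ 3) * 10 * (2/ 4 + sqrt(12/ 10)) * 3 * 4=68/ 3 + 136 * sqrt(30)/ 15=72.33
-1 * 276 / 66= -46 / 11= -4.18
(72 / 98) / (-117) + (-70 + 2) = -43320 / 637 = -68.01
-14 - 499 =-513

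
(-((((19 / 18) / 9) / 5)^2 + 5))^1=-3280861 / 656100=-5.00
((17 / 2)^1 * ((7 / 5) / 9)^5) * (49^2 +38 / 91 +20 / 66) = 294387183839 / 158325131250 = 1.86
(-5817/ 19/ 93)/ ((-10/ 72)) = 69804/ 2945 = 23.70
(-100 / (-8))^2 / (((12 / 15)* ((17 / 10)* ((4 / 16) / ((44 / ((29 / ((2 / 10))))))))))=68750 / 493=139.45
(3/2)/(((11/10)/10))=13.64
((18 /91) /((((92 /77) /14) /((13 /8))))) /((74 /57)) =39501 /13616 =2.90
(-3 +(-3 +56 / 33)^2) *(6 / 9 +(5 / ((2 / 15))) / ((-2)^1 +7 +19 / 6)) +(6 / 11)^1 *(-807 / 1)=-447.03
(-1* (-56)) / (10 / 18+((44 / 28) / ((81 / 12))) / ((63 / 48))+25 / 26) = 5778864 / 174859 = 33.05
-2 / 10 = -0.20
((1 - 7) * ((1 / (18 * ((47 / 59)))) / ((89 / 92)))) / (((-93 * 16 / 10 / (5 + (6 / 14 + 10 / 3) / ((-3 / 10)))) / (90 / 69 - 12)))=5745125 / 24508197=0.23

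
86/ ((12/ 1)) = 43/ 6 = 7.17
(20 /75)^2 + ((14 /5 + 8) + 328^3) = 7939701646 /225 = 35287562.87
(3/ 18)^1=1/ 6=0.17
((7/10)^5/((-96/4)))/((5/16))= -16807/750000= -0.02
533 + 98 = 631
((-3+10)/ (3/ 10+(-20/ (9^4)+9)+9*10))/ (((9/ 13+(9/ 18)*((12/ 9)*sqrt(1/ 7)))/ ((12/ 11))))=40623350040/ 317254770481 - 5588397360*sqrt(7)/ 317254770481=0.08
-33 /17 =-1.94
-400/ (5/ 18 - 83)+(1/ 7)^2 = 354289/ 72961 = 4.86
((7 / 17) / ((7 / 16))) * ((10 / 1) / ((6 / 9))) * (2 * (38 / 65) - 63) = -192912 / 221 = -872.90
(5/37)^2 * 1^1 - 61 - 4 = -88960/1369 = -64.98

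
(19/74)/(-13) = -19/962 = -0.02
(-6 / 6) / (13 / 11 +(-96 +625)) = -0.00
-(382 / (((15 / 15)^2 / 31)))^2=-140232964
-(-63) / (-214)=-63 / 214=-0.29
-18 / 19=-0.95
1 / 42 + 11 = 463 / 42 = 11.02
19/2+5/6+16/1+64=271/3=90.33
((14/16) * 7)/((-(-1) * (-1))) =-49/8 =-6.12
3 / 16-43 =-685 / 16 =-42.81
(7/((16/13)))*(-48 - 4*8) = -455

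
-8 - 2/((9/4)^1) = -80/9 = -8.89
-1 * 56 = -56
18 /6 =3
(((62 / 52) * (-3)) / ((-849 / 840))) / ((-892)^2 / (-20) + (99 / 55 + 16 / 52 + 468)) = -65100 / 723164333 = -0.00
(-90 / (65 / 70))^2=1587600 / 169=9394.08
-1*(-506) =506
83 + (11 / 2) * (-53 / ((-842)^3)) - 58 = 29847384983 / 1193895376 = 25.00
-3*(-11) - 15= 18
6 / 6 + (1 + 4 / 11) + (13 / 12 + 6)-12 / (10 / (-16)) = 18907 / 660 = 28.65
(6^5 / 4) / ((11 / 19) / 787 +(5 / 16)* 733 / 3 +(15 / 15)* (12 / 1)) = 1395294336 / 63416201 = 22.00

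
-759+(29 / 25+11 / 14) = -264969 / 350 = -757.05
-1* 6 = -6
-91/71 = -1.28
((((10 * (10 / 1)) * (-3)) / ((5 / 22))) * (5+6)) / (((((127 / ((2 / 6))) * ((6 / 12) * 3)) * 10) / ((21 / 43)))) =-6776 / 5461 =-1.24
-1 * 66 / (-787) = 66 / 787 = 0.08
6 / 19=0.32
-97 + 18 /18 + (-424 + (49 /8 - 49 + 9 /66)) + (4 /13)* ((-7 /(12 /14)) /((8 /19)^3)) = -65499209 /109824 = -596.40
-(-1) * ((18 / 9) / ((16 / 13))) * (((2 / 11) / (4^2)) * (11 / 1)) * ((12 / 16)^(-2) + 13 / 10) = 3601 / 5760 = 0.63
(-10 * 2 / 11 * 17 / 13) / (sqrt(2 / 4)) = -340 * sqrt(2) / 143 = -3.36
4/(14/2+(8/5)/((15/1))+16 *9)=300/11333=0.03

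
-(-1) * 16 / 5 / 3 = 16 / 15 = 1.07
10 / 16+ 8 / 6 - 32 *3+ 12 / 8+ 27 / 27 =-2197 / 24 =-91.54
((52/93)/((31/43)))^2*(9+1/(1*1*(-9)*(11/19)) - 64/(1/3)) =-90674486656/822857211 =-110.19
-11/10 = -1.10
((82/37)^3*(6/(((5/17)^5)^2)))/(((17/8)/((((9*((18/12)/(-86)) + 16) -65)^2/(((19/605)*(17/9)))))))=258454181632.66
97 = 97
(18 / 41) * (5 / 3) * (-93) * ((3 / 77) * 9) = -75330 / 3157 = -23.86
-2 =-2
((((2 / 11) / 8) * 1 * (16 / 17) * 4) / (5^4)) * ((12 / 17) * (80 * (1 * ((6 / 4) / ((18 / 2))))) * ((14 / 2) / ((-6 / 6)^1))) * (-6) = 21504 / 397375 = 0.05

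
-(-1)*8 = 8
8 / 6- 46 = -134 / 3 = -44.67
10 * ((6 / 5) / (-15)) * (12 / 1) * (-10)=96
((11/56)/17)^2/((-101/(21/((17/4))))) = -363/55575856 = -0.00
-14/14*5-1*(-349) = 344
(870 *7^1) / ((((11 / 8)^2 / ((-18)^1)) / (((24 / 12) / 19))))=-14031360 / 2299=-6103.24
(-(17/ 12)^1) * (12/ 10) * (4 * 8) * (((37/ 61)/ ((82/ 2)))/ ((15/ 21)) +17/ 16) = -3684393/ 62525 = -58.93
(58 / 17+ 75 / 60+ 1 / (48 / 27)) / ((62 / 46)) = 32683 / 8432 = 3.88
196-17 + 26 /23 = 4143 /23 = 180.13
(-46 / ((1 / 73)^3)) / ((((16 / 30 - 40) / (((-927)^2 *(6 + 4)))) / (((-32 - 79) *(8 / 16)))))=-216246165767971.88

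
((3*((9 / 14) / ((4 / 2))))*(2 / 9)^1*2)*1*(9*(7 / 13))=27 / 13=2.08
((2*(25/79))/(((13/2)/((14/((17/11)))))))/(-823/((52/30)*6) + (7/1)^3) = 61600/18427303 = 0.00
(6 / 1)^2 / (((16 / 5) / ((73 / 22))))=3285 / 88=37.33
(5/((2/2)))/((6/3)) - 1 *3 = -1/2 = -0.50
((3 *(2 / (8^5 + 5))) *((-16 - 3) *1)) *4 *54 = -24624 / 32773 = -0.75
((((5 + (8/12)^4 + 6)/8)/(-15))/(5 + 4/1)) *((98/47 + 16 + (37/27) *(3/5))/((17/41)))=-1487070943/3145343400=-0.47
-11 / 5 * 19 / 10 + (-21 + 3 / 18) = -1876 / 75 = -25.01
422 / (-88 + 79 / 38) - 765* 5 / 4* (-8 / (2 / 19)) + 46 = 237418029 / 3265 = 72716.09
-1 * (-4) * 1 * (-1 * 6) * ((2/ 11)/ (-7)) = 48/ 77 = 0.62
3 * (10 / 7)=30 / 7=4.29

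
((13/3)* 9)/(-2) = -39/2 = -19.50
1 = 1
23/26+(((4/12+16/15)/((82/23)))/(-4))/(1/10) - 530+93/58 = -32675705/61828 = -528.49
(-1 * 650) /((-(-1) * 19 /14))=-9100 /19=-478.95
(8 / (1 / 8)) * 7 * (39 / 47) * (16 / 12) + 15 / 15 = 23343 / 47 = 496.66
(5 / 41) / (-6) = -5 / 246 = -0.02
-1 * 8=-8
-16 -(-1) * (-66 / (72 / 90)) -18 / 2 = -215 / 2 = -107.50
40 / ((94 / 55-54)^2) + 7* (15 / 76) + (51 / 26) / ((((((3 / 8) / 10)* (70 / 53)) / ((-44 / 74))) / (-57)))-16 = 175631617965969 / 132286184212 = 1327.66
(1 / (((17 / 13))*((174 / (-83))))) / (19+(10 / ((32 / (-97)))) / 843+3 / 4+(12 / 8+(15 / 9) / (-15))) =-7276776 / 420977137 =-0.02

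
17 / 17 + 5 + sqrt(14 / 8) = sqrt(7) / 2 + 6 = 7.32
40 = 40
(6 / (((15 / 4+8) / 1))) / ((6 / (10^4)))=40000 / 47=851.06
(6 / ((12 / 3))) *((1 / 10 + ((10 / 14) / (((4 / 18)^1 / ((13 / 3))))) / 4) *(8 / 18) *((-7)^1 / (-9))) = 1003 / 540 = 1.86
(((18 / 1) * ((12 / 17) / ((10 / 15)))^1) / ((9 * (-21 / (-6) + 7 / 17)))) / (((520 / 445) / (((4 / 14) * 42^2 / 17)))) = 57672 / 4199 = 13.73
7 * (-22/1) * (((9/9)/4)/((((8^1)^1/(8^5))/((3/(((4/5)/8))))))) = -4730880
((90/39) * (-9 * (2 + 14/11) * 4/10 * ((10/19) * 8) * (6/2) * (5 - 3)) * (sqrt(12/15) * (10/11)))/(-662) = 3732480 * sqrt(5)/9892597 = 0.84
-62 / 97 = -0.64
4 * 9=36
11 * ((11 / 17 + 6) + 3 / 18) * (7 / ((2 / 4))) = 53515 / 51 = 1049.31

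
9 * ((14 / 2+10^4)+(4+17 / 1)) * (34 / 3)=1022856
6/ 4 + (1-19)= -33/ 2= -16.50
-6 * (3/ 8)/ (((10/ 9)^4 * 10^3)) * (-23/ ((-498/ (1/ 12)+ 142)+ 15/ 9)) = -4074381/ 699880000000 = -0.00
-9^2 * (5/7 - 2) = 729/7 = 104.14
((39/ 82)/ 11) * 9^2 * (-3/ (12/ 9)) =-28431/ 3608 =-7.88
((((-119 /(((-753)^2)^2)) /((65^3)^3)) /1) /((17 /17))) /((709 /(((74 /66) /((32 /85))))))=-74851 /997103552642144995424032012500000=-0.00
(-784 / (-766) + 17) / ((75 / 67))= 154167 / 9575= 16.10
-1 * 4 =-4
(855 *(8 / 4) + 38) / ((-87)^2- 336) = 1748 / 7233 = 0.24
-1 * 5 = -5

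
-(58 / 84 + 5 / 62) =-502 / 651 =-0.77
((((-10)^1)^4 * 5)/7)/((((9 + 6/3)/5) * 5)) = 649.35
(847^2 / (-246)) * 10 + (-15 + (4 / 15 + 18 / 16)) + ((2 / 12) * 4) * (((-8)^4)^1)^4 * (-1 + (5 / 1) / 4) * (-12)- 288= -2769713770977820753 / 4920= -562949953450776.58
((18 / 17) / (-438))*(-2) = 6 / 1241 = 0.00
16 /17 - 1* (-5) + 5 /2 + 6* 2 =695 /34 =20.44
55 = 55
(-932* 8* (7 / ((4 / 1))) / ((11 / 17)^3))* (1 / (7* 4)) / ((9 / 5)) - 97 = -1052.61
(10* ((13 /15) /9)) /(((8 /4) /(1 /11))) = 13 /297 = 0.04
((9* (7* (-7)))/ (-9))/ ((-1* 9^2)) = -49/ 81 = -0.60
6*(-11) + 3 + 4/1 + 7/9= -524/9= -58.22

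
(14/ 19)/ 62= 7/ 589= 0.01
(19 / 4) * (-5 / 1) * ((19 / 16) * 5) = -9025 / 64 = -141.02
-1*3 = -3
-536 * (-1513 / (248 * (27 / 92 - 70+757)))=9326132 / 1960161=4.76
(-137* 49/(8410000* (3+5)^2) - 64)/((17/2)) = -2026315689/269120000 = -7.53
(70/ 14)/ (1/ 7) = 35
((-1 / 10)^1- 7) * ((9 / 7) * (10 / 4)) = -639 / 28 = -22.82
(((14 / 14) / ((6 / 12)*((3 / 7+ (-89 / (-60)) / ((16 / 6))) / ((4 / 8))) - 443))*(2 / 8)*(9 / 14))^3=-216000 / 4493677003701859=-0.00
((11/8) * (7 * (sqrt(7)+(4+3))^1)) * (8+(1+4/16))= 2849 * sqrt(7)/32+19943/32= 858.77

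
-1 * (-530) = 530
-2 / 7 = -0.29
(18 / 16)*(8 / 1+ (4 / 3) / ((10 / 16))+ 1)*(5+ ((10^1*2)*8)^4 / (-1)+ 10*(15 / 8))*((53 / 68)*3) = -41764256278479 / 2176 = -19193132480.92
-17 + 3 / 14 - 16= -459 / 14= -32.79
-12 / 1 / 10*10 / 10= -6 / 5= -1.20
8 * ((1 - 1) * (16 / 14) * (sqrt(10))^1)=0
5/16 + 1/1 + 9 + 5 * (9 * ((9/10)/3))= 381/16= 23.81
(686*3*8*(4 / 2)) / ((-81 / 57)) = -23171.56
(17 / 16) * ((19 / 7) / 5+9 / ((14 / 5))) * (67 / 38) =299557 / 42560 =7.04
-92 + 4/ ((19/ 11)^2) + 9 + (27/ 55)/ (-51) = -81.67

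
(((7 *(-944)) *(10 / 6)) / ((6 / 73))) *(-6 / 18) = 1205960 / 27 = 44665.19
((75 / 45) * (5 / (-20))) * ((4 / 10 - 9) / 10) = 43 / 120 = 0.36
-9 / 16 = -0.56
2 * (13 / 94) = 0.28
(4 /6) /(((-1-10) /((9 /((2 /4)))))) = -1.09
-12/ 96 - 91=-729/ 8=-91.12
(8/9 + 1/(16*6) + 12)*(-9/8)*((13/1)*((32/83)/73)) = -48295/48472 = -1.00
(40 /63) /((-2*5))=-4 /63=-0.06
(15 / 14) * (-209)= -3135 / 14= -223.93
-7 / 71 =-0.10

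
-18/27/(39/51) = -34/39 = -0.87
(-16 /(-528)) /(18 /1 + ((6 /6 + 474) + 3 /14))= 14 /227865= 0.00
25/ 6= 4.17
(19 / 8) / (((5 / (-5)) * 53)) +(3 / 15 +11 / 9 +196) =3765961 / 19080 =197.38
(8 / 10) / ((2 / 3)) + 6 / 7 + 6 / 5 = 114 / 35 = 3.26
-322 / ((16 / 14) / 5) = -5635 / 4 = -1408.75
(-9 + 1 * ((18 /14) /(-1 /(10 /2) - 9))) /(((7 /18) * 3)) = -8829 /1127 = -7.83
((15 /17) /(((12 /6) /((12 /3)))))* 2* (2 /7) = 120 /119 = 1.01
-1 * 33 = -33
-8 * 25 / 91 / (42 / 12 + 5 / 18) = -900 / 1547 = -0.58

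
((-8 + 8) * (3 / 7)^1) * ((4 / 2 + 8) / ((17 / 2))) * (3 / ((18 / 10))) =0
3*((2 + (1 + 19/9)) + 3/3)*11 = 605/3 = 201.67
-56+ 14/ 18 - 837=-892.22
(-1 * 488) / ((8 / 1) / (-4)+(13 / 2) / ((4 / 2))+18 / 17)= -33184 / 157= -211.36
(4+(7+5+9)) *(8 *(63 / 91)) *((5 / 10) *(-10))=-9000 / 13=-692.31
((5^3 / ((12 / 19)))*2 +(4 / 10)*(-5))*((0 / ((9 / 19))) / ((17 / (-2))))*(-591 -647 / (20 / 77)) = 0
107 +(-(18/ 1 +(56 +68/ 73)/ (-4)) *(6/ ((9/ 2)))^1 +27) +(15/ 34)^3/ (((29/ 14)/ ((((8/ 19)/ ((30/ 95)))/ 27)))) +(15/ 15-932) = -8341674612/ 10400821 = -802.02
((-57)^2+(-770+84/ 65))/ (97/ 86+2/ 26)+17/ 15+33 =14094722/ 6735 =2092.76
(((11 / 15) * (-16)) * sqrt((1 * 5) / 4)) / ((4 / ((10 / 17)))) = -44 * sqrt(5) / 51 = -1.93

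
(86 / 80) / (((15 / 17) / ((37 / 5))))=27047 / 3000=9.02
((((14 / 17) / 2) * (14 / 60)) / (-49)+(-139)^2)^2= 97095581056681 / 260100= 373300965.23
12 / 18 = 2 / 3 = 0.67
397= 397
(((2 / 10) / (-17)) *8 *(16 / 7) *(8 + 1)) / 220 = -288 / 32725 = -0.01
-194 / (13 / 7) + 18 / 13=-1340 / 13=-103.08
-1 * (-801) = 801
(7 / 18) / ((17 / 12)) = 14 / 51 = 0.27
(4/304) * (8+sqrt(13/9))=sqrt(13)/228+2/19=0.12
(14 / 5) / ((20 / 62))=217 / 25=8.68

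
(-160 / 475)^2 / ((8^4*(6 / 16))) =2 / 27075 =0.00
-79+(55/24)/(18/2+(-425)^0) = -3781/48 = -78.77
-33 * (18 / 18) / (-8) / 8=33 / 64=0.52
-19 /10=-1.90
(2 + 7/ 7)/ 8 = 3/ 8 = 0.38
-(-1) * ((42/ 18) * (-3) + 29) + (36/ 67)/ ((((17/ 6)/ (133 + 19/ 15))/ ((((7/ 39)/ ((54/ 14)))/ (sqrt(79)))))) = 789488 * sqrt(79)/ 52638885 + 22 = 22.13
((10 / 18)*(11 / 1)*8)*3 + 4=452 / 3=150.67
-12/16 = -3/4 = -0.75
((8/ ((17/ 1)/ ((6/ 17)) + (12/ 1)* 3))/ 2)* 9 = 216/ 505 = 0.43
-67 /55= -1.22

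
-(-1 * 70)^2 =-4900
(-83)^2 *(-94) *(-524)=339324584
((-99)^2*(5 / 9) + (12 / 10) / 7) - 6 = 190371 / 35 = 5439.17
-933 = -933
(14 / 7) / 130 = 1 / 65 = 0.02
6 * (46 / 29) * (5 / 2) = 690 / 29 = 23.79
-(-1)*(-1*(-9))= 9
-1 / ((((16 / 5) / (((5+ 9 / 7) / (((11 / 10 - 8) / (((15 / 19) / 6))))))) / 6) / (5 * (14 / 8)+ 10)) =103125 / 24472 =4.21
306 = 306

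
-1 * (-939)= 939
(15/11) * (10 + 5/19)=2925/209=14.00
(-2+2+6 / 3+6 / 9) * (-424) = -3392 / 3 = -1130.67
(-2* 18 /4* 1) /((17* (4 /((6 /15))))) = -9 /170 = -0.05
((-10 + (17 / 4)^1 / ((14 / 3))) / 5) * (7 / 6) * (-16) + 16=749 / 15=49.93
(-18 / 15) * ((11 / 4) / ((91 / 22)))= -363 / 455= -0.80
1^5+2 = 3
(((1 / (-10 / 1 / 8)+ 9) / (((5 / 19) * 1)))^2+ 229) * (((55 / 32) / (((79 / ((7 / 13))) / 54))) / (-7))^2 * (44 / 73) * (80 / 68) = 363845629917 / 52356747560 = 6.95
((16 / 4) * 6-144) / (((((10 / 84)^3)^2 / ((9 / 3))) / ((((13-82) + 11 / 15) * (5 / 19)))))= 134898444140544 / 59375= 2271973796.05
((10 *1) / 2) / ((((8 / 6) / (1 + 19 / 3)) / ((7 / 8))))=385 / 16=24.06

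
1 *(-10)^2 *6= 600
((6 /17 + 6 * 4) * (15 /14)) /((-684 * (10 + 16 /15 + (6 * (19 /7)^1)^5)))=-12425175 /373148950700024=-0.00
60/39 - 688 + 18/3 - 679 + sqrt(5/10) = -17673/13 + sqrt(2)/2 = -1358.75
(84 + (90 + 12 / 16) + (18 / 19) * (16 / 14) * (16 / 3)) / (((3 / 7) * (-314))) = -32013 / 23864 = -1.34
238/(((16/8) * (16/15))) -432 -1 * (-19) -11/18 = -43495/144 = -302.05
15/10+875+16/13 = 877.73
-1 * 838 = -838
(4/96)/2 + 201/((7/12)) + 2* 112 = 191047/336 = 568.59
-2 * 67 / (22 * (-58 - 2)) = 67 / 660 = 0.10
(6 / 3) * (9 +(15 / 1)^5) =1518768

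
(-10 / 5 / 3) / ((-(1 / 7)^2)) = 98 / 3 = 32.67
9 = 9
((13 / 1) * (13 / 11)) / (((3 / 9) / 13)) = 599.18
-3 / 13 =-0.23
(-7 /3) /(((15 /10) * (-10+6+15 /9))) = 2 /3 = 0.67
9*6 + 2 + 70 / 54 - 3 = 1466 / 27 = 54.30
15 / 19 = 0.79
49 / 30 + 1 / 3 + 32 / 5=8.37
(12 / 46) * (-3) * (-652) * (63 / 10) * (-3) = -1109052 / 115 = -9643.93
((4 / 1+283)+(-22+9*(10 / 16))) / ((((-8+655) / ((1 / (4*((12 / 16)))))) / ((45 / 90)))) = 0.07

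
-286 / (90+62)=-143 / 76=-1.88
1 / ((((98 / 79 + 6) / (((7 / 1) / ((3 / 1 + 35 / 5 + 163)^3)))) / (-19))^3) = -1159941793843 / 25977838619841813525529618624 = -0.00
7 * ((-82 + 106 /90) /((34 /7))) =-178213 /1530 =-116.48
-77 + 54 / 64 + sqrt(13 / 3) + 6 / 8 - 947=-32717 / 32 + sqrt(39) / 3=-1020.32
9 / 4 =2.25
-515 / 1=-515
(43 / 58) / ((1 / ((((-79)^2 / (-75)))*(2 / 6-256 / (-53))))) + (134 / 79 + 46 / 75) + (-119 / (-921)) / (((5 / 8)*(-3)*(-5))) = -316.23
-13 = -13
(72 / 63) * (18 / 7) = 144 / 49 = 2.94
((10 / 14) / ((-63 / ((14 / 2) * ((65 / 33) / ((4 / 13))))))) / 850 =-169 / 282744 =-0.00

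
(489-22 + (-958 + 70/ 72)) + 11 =-17245/ 36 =-479.03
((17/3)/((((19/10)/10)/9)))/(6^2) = 7.46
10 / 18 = 5 / 9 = 0.56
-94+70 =-24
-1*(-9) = 9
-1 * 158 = -158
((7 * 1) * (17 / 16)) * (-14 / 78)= -833 / 624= -1.33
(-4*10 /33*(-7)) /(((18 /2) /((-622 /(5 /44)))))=-139328 /27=-5160.30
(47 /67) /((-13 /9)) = -423 /871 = -0.49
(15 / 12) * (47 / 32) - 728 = -92949 / 128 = -726.16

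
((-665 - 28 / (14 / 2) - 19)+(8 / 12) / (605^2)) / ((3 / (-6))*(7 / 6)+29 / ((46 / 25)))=-69503755016 / 1533278725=-45.33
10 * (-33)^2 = 10890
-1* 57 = -57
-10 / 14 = -5 / 7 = -0.71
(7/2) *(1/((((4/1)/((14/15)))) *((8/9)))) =147/160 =0.92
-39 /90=-0.43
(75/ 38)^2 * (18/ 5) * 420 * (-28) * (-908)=149744542.94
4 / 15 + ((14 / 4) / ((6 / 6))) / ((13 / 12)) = 682 / 195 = 3.50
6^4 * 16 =20736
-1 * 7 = -7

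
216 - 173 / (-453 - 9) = 99965 / 462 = 216.37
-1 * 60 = -60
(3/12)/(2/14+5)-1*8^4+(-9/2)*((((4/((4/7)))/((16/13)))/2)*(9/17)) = -40173895/9792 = -4102.73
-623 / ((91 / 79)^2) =-555449 / 1183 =-469.53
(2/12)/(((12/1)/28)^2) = 49/54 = 0.91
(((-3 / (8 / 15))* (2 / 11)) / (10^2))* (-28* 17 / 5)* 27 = 28917 / 1100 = 26.29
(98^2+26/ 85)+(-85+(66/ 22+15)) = 810671/ 85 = 9537.31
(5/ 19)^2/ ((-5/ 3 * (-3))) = 5/ 361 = 0.01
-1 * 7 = -7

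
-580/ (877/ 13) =-7540/ 877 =-8.60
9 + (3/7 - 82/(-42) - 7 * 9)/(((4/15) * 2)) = -5861/56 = -104.66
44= 44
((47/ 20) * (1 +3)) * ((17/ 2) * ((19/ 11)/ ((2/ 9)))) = 621.04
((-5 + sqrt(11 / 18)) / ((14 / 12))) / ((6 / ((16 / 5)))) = -16 / 7 + 8* sqrt(22) / 105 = -1.93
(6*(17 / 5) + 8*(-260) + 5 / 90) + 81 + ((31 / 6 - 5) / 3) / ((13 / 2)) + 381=-1597.54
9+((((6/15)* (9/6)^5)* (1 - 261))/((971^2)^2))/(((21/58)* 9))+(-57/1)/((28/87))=-4184283655086453/24890576235868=-168.11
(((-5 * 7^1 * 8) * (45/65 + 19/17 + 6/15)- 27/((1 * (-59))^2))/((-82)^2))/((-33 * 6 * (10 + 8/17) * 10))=158679893/35746952086560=0.00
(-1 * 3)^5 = -243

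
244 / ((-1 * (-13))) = 244 / 13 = 18.77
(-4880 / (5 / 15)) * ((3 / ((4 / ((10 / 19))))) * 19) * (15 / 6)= -274500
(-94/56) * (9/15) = -141/140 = -1.01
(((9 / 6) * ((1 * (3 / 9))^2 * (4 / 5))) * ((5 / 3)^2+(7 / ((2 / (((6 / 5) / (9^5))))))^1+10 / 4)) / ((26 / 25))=1038839 / 1535274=0.68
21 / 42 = 1 / 2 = 0.50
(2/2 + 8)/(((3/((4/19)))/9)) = 108/19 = 5.68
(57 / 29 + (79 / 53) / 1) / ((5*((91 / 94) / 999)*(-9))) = -55425408 / 699335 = -79.25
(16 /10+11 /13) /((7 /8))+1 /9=2.91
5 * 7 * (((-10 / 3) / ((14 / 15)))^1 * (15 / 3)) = -625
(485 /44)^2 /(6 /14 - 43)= -1646575 /576928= -2.85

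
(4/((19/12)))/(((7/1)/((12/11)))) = 576/1463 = 0.39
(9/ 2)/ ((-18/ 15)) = -15/ 4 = -3.75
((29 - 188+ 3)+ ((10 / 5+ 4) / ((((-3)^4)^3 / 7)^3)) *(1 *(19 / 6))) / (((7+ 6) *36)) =-23414763106331856359 / 70244289318995588628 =-0.33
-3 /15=-1 /5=-0.20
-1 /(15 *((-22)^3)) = 1 /159720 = 0.00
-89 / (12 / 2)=-89 / 6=-14.83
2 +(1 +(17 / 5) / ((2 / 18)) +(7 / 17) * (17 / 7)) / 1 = 173 / 5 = 34.60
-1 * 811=-811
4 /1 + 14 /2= 11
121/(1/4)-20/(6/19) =1262/3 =420.67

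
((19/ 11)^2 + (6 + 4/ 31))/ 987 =4883/ 528891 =0.01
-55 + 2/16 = -439/8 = -54.88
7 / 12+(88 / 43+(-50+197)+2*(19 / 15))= 392581 / 2580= 152.16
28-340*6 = -2012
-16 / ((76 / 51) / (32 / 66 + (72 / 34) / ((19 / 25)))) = -139472 / 3971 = -35.12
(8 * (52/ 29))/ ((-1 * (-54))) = 208/ 783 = 0.27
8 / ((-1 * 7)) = -8 / 7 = -1.14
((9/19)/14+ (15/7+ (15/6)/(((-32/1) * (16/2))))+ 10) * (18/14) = 7456671/476672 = 15.64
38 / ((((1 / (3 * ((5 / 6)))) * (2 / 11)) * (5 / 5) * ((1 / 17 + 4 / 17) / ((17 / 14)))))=60401 / 28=2157.18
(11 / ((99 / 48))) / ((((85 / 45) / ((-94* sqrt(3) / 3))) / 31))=-46624* sqrt(3) / 17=-4750.30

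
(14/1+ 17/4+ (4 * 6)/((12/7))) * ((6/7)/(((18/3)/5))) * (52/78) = 215/14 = 15.36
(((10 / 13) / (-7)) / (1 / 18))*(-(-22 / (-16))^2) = 5445 / 1456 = 3.74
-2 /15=-0.13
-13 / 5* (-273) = 709.80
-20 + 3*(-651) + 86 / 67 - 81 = -137532 / 67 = -2052.72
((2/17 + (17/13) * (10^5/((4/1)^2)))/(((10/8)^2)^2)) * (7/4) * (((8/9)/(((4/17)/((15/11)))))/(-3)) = -10060.13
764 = 764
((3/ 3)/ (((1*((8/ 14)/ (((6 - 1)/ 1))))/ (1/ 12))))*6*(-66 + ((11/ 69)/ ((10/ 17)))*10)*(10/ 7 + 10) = -218350/ 69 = -3164.49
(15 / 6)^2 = 25 / 4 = 6.25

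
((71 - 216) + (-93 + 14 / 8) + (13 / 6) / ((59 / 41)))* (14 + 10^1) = -332398 / 59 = -5633.86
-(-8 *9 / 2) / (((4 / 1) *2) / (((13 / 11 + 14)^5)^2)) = 151847351324361856426041 / 51874849202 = 2927186366037.81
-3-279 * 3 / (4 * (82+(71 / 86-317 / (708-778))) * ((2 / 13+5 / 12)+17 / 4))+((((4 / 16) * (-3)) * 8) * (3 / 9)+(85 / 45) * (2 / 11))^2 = -729352622267 / 968965436736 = -0.75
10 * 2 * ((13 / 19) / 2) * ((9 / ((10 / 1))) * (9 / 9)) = 117 / 19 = 6.16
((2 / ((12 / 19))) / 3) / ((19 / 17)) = 17 / 18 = 0.94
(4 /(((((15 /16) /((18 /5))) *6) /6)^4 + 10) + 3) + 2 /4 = 6627637543 /1699474370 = 3.90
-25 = -25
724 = 724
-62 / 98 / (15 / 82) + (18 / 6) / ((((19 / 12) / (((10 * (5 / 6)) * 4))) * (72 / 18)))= 172202 / 13965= 12.33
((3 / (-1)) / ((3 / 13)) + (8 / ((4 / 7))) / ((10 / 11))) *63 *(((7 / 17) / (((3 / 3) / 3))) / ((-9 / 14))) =-24696 / 85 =-290.54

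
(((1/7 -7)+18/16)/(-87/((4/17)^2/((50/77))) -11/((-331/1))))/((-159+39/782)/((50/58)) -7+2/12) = -0.00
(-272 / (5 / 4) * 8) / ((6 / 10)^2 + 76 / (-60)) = 1920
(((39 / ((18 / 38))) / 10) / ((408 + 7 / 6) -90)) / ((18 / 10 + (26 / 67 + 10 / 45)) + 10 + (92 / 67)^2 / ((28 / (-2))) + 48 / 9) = 69853329 / 47682835495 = 0.00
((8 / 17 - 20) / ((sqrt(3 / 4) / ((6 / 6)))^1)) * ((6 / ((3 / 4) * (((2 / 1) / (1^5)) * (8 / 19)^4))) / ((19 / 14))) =-3985079 * sqrt(3) / 3264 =-2114.69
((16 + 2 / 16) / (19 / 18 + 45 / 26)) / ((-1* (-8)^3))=15093 / 1335296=0.01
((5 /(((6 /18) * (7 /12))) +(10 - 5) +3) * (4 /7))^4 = 794123370496 /5764801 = 137753.82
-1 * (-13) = 13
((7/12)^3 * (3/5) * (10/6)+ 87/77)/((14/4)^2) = 176747/1629936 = 0.11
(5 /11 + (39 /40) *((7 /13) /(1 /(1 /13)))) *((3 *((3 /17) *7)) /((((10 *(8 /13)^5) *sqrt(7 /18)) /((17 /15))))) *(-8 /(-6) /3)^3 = 80856191 *sqrt(14) /912384000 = 0.33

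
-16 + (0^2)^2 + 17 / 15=-223 / 15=-14.87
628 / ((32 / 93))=14601 / 8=1825.12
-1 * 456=-456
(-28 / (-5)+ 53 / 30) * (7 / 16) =3.22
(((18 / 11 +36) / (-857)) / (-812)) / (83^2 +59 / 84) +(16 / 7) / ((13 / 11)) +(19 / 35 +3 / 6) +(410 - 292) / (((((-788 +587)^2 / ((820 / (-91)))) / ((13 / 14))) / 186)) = -1.57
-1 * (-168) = 168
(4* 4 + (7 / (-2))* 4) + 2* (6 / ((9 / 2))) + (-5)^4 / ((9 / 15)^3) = 78251 / 27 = 2898.19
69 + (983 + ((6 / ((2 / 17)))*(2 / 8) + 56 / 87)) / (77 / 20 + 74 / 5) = 3972844 / 32451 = 122.43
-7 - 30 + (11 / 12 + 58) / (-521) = -232031 / 6252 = -37.11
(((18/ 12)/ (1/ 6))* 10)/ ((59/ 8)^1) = 12.20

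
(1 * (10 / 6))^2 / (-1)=-25 / 9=-2.78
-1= -1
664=664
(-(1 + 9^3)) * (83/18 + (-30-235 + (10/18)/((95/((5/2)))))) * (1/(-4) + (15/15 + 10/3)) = 398155870/513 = 776132.30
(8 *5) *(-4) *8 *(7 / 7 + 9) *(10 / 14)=-64000 / 7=-9142.86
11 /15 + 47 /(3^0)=716 /15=47.73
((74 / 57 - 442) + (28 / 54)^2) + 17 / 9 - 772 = -1210.54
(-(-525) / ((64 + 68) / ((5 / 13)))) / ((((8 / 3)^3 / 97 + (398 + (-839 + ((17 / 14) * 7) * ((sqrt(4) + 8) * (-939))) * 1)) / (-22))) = 327375 / 780705536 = 0.00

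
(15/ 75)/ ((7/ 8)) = 8/ 35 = 0.23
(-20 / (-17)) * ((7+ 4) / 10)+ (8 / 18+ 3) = 725 / 153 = 4.74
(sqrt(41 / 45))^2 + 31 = 1436 / 45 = 31.91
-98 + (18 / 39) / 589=-98.00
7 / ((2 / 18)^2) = 567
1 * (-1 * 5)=-5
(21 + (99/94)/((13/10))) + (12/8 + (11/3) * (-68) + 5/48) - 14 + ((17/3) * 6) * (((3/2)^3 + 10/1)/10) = -28513271/146640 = -194.44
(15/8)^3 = 6.59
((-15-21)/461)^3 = -46656/97972181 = -0.00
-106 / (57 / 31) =-3286 / 57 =-57.65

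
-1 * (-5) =5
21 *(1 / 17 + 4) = 1449 / 17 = 85.24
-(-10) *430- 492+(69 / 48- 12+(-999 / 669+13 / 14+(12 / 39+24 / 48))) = 1233061283 / 324688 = 3797.68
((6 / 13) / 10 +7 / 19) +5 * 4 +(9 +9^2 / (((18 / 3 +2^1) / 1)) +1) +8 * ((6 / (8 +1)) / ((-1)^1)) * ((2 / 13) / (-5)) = 40.70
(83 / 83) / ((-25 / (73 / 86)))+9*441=8533277 / 2150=3968.97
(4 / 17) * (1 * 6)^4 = 5184 / 17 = 304.94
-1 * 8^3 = -512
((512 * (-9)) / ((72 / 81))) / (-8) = 648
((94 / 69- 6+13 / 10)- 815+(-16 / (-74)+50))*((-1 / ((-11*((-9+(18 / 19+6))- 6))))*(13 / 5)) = 4843704827 / 214834950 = 22.55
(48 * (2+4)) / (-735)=-0.39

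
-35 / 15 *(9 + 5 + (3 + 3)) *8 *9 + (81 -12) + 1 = -3290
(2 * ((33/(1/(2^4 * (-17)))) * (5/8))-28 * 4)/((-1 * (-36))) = -2833/9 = -314.78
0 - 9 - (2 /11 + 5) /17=-1740 /187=-9.30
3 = 3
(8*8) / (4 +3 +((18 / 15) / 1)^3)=8000 / 1091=7.33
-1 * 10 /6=-5 /3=-1.67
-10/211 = -0.05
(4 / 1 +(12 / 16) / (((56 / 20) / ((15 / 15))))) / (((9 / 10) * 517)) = 1195 / 130284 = 0.01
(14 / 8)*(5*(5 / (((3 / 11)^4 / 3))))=2562175 / 108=23723.84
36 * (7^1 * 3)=756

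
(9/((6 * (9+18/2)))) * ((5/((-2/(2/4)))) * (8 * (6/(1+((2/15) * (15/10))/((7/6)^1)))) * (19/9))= -3325/369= -9.01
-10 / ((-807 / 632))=6320 / 807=7.83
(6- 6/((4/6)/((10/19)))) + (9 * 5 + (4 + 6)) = 1069/19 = 56.26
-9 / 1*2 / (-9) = 2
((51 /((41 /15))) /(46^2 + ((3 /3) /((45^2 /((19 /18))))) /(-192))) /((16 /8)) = 2676888000 /607153189621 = 0.00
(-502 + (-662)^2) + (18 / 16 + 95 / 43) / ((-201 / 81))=437740.66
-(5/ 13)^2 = -25/ 169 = -0.15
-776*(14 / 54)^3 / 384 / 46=-33271 / 43460064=-0.00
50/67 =0.75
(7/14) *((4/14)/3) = 1/21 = 0.05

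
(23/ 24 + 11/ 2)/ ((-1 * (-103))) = 155/ 2472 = 0.06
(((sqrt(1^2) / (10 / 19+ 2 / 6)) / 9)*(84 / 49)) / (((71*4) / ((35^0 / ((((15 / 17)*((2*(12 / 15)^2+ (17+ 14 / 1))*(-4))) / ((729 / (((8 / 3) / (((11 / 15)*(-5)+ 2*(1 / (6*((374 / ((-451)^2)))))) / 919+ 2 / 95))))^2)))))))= -215098949972237769 / 9149729498855787520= -0.02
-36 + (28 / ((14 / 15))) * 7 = 174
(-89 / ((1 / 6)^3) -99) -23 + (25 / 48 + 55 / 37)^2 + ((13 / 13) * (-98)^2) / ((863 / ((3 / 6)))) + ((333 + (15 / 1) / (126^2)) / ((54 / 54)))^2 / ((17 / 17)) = 48467155790388960311 / 529387762192128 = 91553.22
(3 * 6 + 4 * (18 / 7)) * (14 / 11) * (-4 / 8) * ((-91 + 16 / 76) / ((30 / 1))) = 1035 / 19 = 54.47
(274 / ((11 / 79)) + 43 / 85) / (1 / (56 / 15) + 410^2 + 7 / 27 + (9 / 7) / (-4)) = 2782659096 / 237646622785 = 0.01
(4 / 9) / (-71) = -4 / 639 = -0.01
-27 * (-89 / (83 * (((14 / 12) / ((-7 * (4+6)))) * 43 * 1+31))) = 144180 / 150811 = 0.96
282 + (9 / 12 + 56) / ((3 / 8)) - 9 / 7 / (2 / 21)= 2519 / 6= 419.83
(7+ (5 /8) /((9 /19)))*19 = 11381 /72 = 158.07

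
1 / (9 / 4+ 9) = 4 / 45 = 0.09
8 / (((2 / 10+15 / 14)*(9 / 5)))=2800 / 801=3.50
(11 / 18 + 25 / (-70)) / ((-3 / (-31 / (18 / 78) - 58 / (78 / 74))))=16880 / 1053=16.03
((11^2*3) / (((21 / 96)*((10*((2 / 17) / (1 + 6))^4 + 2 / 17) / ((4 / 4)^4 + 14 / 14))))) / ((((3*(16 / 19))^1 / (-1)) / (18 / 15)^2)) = -4741996982184 / 294904825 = -16079.75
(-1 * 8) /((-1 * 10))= 4 /5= 0.80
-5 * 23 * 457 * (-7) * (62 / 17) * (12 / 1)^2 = 3284477280 / 17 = 193204545.88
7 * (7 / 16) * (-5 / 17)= -245 / 272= -0.90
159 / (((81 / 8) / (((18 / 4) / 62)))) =106 / 93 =1.14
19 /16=1.19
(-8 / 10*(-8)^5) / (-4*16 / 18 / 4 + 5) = 1179648 / 185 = 6376.48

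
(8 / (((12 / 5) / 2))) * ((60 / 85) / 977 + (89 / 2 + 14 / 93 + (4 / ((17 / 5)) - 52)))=-190678310 / 4633911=-41.15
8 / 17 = 0.47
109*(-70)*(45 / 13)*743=-255109050 / 13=-19623773.08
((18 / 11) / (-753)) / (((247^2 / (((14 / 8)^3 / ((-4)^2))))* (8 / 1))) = -1029 / 689954197504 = -0.00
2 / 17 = 0.12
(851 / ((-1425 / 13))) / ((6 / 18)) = -11063 / 475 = -23.29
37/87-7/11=-202/957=-0.21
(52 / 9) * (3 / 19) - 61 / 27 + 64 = 32141 / 513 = 62.65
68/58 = 34/29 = 1.17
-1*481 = -481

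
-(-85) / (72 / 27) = 255 / 8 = 31.88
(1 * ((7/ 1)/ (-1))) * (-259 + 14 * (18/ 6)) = 1519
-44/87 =-0.51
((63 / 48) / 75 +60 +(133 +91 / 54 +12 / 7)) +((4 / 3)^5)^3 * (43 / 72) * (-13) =-139054692879413 / 361592456400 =-384.56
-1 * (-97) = 97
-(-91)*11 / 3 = 1001 / 3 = 333.67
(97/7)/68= 97/476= 0.20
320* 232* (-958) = -71121920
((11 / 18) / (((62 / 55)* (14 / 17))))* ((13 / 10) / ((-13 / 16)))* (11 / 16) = -22627 / 31248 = -0.72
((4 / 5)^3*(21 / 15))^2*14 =2809856 / 390625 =7.19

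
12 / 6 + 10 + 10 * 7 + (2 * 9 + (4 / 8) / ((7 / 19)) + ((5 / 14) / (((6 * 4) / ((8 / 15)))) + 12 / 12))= 6449 / 63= 102.37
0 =0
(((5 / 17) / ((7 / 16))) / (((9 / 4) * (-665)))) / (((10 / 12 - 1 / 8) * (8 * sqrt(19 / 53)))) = -64 * sqrt(1007) / 15336363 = -0.00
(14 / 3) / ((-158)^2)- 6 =-224669 / 37446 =-6.00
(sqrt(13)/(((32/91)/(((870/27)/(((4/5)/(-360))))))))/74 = -2009.09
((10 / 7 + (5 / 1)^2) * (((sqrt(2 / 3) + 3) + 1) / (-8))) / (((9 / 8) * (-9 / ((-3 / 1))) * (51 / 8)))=-5920 / 9639-1480 * sqrt(6) / 28917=-0.74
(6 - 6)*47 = 0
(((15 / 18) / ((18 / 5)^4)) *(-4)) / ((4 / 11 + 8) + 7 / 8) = -34375 / 16002279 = -0.00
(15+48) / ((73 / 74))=63.86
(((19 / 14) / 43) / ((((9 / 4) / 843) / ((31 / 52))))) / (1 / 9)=496527 / 7826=63.45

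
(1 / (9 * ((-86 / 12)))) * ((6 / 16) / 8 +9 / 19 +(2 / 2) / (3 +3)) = -2507 / 235296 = -0.01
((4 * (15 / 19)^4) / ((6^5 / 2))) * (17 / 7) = 10625 / 10946964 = 0.00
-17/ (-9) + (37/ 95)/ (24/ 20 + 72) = 39517/ 20862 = 1.89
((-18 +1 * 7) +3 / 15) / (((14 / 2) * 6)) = -9 / 35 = -0.26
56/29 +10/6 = 313/87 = 3.60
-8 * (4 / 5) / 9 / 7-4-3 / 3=-1607 / 315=-5.10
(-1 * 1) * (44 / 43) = -44 / 43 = -1.02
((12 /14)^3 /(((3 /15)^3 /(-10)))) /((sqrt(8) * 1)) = -67500 * sqrt(2) /343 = -278.31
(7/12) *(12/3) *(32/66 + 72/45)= 2408/495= 4.86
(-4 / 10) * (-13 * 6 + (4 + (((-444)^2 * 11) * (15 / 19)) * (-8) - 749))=520470314 / 95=5478634.88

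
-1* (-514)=514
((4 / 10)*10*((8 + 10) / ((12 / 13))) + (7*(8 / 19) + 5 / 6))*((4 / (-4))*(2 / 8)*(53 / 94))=-494119 / 42864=-11.53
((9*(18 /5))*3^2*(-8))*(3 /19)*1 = -34992 /95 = -368.34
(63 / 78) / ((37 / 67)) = 1407 / 962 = 1.46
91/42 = 13/6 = 2.17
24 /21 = 1.14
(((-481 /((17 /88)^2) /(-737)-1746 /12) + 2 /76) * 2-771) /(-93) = 377819539 /34214421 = 11.04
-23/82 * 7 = -161/82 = -1.96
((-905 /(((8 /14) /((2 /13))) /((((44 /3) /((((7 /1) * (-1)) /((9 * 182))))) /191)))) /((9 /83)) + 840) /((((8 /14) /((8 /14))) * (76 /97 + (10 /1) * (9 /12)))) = 4581647560 /920811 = 4975.67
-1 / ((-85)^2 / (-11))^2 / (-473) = 0.00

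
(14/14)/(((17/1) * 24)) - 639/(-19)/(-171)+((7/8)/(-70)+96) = 141091999/1472880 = 95.79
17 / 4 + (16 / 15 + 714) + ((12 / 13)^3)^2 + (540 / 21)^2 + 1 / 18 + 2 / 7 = 58813891857727 / 42572455380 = 1381.50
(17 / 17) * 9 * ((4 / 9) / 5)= 4 / 5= 0.80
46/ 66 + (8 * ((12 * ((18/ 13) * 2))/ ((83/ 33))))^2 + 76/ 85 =36489680390303/ 3265696005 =11173.63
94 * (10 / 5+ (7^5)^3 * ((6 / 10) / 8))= 669406172905723 / 20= 33470308645286.15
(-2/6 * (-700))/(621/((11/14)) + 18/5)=9625/32751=0.29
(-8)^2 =64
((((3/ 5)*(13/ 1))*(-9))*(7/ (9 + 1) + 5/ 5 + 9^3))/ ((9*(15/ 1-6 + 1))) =-569.95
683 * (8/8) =683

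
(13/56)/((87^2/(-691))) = -8983/423864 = -0.02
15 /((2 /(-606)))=-4545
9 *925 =8325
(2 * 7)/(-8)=-7/4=-1.75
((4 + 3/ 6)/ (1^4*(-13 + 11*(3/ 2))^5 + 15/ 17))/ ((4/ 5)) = 3060/ 286199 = 0.01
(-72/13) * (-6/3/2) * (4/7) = 288/91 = 3.16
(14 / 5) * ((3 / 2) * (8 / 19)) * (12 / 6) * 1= 336 / 95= 3.54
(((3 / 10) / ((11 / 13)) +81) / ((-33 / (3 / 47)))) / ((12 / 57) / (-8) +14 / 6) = -510093 / 7478405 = -0.07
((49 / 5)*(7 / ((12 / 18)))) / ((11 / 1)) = 1029 / 110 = 9.35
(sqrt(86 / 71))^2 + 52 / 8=1095 / 142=7.71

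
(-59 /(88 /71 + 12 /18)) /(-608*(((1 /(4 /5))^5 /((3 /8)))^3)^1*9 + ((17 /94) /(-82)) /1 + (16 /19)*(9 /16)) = 45231201091584 /4309580030033161681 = 0.00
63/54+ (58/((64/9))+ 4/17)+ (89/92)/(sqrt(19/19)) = 395089/37536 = 10.53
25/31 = 0.81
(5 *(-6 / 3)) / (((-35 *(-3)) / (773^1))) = -1546 / 21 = -73.62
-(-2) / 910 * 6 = 6 / 455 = 0.01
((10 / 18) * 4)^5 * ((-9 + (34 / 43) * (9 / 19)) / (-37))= 92800000 / 7345647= 12.63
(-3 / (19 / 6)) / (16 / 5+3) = -90 / 589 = -0.15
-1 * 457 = -457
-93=-93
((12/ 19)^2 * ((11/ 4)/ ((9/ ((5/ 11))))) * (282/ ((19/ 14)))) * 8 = 631680/ 6859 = 92.10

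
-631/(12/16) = -2524/3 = -841.33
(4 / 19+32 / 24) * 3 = 88 / 19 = 4.63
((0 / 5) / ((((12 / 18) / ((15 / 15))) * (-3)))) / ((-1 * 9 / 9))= 0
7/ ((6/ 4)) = 14/ 3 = 4.67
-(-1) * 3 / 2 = 3 / 2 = 1.50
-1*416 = -416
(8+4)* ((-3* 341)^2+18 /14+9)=87909300 /7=12558471.43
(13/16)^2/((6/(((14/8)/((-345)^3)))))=-1183/252294912000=-0.00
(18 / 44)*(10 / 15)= 3 / 11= 0.27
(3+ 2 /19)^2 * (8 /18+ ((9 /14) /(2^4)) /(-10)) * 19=30907799 /383040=80.69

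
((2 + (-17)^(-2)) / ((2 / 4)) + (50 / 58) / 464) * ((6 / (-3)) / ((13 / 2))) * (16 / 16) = -15589273 / 12638548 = -1.23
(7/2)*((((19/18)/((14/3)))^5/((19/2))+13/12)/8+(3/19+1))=411069964483/90811736064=4.53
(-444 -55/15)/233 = -1343/699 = -1.92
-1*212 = -212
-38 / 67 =-0.57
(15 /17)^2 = 225 /289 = 0.78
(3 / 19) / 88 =3 / 1672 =0.00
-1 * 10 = -10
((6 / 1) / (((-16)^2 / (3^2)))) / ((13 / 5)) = 135 / 1664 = 0.08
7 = 7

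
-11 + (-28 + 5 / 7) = -268 / 7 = -38.29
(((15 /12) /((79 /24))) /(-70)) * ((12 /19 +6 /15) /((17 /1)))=-42 /127585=-0.00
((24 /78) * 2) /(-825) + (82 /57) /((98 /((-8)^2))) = 9373352 /9984975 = 0.94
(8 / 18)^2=16 / 81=0.20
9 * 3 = 27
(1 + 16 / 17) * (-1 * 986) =-1914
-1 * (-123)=123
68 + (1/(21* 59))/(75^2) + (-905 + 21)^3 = -4814493286522499/6969375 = -690807036.00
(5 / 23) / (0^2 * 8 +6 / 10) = 0.36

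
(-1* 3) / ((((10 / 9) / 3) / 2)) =-81 / 5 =-16.20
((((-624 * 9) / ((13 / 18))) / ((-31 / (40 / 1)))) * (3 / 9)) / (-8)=-12960 / 31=-418.06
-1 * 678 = -678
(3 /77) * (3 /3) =3 /77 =0.04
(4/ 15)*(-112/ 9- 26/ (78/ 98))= -1624/ 135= -12.03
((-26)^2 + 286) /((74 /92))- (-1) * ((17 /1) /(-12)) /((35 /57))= 167117 /140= 1193.69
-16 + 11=-5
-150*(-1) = 150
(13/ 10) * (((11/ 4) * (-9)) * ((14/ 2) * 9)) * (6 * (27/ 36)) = -729729/ 80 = -9121.61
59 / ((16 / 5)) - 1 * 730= -11385 / 16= -711.56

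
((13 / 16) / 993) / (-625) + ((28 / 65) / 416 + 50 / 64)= 2625611731 / 3356340000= 0.78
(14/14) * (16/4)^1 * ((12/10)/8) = 3/5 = 0.60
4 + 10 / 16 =37 / 8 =4.62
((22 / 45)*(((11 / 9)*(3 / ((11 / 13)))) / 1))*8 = 2288 / 135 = 16.95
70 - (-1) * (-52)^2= 2774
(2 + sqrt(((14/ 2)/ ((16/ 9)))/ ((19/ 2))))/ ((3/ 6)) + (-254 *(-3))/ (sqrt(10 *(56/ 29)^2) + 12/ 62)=307531/ 7526671 + 3 *sqrt(266)/ 38 + 297306492 *sqrt(10)/ 7526671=126.24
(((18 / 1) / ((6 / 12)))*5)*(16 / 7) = 411.43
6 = 6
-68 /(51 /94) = -376 /3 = -125.33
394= 394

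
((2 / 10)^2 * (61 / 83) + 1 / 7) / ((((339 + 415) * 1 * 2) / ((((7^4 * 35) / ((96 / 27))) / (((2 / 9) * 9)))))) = 27032859 / 20026240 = 1.35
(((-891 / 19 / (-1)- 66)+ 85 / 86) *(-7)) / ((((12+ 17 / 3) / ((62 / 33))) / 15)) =96357765 / 476311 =202.30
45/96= 15/32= 0.47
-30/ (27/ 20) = -200/ 9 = -22.22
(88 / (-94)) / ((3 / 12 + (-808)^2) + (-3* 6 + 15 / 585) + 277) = -6864 / 4788699857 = -0.00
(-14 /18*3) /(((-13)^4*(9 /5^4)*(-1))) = 4375 /771147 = 0.01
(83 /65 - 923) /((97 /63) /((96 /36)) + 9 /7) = -10065216 /20345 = -494.73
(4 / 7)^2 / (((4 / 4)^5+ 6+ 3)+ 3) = 16 / 637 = 0.03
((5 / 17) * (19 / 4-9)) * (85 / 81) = -425 / 324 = -1.31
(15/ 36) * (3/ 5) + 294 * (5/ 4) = 1471/ 4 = 367.75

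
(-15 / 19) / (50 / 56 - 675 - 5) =84 / 72257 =0.00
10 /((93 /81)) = 270 /31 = 8.71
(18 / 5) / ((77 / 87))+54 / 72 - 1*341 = -517721 / 1540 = -336.18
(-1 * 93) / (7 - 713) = 93 / 706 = 0.13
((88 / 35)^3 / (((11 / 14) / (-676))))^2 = 7015587502882816 / 37515625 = 187004414.90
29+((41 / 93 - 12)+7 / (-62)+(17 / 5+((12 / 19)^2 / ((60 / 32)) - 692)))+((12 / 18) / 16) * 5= -300299727 / 447640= -670.85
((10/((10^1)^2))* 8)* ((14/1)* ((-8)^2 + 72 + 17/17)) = 7672/5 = 1534.40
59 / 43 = 1.37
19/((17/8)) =152/17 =8.94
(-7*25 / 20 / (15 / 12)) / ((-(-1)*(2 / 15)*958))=-105 / 1916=-0.05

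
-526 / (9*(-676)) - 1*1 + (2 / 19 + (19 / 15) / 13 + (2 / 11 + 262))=831187463 / 3178890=261.47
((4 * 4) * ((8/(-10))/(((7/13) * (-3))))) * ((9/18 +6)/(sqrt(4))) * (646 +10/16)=249782/15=16652.13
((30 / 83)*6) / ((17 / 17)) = 180 / 83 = 2.17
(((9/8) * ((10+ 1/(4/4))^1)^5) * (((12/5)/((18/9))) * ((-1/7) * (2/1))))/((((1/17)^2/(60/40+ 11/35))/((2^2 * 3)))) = -478795443093/1225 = -390853422.93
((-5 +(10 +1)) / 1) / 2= 3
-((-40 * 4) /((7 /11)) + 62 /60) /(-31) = -52583 /6510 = -8.08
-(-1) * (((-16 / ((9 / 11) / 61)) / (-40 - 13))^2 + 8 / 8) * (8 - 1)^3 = 39612804175 / 227529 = 174100.02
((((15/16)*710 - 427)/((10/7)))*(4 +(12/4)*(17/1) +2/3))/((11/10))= 2231621/264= 8453.11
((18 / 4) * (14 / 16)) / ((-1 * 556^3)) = -0.00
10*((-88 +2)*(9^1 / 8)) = -1935 / 2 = -967.50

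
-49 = -49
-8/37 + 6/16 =47/296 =0.16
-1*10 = -10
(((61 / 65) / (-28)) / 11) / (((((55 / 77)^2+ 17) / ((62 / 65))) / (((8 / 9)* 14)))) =-370636 / 179439975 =-0.00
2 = 2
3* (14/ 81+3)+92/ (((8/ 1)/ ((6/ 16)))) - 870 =-369865/ 432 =-856.17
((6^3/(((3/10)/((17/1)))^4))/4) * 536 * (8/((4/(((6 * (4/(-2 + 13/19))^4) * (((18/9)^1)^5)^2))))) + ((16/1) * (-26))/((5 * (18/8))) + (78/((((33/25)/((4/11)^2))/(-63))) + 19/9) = 781671145579511882897651/2495625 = 313216587259508893.72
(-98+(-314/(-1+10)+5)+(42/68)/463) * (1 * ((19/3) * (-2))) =344258207/212517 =1619.91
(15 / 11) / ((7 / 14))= 30 / 11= 2.73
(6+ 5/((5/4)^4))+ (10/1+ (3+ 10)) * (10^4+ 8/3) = 86276018/375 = 230069.38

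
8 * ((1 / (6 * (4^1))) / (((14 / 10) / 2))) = 10 / 21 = 0.48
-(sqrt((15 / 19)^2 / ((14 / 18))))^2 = -2025 / 2527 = -0.80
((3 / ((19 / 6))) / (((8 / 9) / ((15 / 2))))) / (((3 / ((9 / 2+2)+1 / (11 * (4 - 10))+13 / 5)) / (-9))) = -364257 / 1672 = -217.86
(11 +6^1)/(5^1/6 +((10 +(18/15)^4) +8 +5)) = 63750/97151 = 0.66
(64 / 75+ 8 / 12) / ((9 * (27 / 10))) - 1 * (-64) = 77836 / 1215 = 64.06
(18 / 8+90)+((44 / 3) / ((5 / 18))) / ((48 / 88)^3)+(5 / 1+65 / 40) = 152723 / 360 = 424.23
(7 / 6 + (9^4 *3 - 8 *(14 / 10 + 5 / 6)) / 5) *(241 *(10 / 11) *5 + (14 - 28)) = 3510087292 / 825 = 4254651.26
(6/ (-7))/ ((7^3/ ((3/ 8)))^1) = -9/ 9604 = -0.00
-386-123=-509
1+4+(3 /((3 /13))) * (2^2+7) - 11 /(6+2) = 1173 /8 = 146.62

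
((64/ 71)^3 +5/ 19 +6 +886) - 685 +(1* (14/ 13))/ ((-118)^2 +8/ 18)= 1152170283042787/ 5539395705220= 208.00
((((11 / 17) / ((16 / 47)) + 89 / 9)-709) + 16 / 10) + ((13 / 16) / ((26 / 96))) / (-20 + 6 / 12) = -110710003 / 159120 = -695.76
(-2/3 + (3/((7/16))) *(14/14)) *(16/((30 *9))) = 208/567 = 0.37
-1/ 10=-0.10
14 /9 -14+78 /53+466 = 217048 /477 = 455.03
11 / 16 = 0.69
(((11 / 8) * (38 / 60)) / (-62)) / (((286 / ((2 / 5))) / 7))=-133 / 967200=-0.00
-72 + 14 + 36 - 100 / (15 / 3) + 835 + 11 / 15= 11906 / 15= 793.73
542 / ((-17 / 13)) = -7046 / 17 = -414.47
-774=-774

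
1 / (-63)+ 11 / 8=685 / 504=1.36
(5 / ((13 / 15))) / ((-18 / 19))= -6.09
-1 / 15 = -0.07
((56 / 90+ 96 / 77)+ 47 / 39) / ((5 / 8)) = 1107784 / 225225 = 4.92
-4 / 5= -0.80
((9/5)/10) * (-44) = -198/25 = -7.92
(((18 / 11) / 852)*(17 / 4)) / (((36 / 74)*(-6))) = -629 / 224928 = -0.00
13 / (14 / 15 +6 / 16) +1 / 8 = 12637 / 1256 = 10.06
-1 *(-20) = 20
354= 354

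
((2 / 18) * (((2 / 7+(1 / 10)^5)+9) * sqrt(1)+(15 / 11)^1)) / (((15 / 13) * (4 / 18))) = 355333667 / 77000000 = 4.61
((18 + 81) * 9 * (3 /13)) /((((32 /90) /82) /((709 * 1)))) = 3496564665 /104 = 33620814.09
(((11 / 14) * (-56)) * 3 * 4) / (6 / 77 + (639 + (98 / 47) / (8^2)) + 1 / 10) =-305733120 / 370128449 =-0.83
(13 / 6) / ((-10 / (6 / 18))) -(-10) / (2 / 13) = 11687 / 180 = 64.93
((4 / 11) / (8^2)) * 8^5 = 2048 / 11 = 186.18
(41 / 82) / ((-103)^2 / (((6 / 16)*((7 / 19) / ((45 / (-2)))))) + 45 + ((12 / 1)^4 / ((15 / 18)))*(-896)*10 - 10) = -7 / 3145536638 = -0.00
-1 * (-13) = 13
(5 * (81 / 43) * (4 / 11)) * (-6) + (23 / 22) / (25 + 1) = -504451 / 24596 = -20.51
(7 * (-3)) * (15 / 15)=-21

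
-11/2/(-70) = 11/140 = 0.08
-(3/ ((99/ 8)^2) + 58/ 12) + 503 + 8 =3307165/ 6534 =506.15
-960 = -960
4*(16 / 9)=64 / 9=7.11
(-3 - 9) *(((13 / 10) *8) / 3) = -208 / 5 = -41.60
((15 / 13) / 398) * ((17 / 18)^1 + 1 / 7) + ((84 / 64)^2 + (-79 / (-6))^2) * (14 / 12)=51136095979 / 250338816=204.27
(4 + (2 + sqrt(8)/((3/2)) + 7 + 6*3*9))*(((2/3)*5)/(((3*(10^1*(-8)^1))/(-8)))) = 4*sqrt(2)/27 + 175/9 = 19.65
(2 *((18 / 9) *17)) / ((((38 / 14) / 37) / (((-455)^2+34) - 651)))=191329352.42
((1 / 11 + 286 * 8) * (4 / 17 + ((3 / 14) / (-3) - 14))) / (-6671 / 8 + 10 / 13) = 4309838884 / 113415687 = 38.00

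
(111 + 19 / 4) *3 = 1389 / 4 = 347.25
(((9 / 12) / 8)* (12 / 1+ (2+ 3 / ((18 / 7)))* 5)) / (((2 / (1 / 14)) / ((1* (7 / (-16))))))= -0.04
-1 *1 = -1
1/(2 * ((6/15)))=5/4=1.25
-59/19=-3.11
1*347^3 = 41781923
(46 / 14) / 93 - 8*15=-78097 / 651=-119.96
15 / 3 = 5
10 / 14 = 5 / 7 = 0.71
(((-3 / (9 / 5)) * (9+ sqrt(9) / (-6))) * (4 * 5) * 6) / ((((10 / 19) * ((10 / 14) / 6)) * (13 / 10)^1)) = -271320 / 13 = -20870.77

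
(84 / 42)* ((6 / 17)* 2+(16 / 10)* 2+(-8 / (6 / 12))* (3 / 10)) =-1.79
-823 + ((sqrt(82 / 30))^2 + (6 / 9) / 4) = -8201 / 10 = -820.10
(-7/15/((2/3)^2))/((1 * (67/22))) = -231/670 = -0.34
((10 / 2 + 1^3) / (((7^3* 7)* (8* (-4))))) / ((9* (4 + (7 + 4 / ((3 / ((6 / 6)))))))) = -1 / 1421392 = -0.00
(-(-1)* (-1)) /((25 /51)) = -51 /25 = -2.04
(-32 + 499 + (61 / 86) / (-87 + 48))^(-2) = 11249316 / 2453160990049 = 0.00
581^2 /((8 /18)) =3038049 /4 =759512.25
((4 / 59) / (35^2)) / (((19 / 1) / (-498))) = -0.00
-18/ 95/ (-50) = 9/ 2375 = 0.00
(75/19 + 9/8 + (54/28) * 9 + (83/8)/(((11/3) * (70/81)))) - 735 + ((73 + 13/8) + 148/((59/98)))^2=166197203480839/1629664960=101982.44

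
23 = 23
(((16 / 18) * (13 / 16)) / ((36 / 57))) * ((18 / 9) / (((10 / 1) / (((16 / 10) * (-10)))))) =-494 / 135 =-3.66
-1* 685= -685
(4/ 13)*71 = 284/ 13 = 21.85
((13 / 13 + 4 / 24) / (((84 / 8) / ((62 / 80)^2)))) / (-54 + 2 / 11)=-10571 / 8524800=-0.00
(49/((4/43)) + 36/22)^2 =540516001/1936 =279192.15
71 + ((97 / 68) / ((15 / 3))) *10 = 2511 / 34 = 73.85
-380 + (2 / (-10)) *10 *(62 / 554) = -105322 / 277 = -380.22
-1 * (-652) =652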